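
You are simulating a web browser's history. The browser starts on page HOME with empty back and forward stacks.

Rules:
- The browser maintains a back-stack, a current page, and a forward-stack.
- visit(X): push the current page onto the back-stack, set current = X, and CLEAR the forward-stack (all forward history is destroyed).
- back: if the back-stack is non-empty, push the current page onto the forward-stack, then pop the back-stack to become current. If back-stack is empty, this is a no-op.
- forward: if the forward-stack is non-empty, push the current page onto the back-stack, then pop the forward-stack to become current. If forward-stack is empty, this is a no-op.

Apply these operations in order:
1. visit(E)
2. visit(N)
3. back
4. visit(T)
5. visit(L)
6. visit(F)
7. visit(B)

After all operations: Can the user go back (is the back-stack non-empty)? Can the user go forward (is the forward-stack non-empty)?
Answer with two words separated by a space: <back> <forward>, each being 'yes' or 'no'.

After 1 (visit(E)): cur=E back=1 fwd=0
After 2 (visit(N)): cur=N back=2 fwd=0
After 3 (back): cur=E back=1 fwd=1
After 4 (visit(T)): cur=T back=2 fwd=0
After 5 (visit(L)): cur=L back=3 fwd=0
After 6 (visit(F)): cur=F back=4 fwd=0
After 7 (visit(B)): cur=B back=5 fwd=0

Answer: yes no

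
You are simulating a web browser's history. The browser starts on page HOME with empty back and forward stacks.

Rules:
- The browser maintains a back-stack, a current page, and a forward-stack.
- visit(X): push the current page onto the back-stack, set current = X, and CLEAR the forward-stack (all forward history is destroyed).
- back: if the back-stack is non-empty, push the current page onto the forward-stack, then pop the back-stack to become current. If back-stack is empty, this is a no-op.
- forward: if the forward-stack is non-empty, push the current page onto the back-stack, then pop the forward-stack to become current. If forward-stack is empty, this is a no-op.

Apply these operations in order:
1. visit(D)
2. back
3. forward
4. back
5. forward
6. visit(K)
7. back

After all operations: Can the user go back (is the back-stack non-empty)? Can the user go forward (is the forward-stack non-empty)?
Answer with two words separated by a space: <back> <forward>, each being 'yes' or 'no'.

Answer: yes yes

Derivation:
After 1 (visit(D)): cur=D back=1 fwd=0
After 2 (back): cur=HOME back=0 fwd=1
After 3 (forward): cur=D back=1 fwd=0
After 4 (back): cur=HOME back=0 fwd=1
After 5 (forward): cur=D back=1 fwd=0
After 6 (visit(K)): cur=K back=2 fwd=0
After 7 (back): cur=D back=1 fwd=1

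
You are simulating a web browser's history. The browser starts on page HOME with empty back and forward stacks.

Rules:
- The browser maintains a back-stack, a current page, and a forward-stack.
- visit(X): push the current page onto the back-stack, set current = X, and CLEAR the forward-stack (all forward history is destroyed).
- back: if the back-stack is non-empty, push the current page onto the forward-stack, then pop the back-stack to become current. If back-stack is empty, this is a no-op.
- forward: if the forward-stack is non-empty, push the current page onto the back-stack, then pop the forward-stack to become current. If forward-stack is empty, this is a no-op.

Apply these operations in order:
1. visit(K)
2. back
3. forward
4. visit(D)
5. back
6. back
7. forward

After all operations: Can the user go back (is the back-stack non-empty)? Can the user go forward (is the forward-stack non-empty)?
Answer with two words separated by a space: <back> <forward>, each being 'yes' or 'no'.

After 1 (visit(K)): cur=K back=1 fwd=0
After 2 (back): cur=HOME back=0 fwd=1
After 3 (forward): cur=K back=1 fwd=0
After 4 (visit(D)): cur=D back=2 fwd=0
After 5 (back): cur=K back=1 fwd=1
After 6 (back): cur=HOME back=0 fwd=2
After 7 (forward): cur=K back=1 fwd=1

Answer: yes yes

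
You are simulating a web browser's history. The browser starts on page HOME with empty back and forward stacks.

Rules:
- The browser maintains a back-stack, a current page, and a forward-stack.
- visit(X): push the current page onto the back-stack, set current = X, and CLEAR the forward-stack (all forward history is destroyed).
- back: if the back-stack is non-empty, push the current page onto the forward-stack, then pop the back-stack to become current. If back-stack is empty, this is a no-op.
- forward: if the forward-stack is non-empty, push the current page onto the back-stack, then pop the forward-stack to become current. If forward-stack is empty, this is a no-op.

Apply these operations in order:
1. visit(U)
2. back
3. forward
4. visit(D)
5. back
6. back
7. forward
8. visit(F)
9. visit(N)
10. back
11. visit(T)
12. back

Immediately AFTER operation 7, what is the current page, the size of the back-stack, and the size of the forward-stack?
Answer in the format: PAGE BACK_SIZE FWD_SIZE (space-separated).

After 1 (visit(U)): cur=U back=1 fwd=0
After 2 (back): cur=HOME back=0 fwd=1
After 3 (forward): cur=U back=1 fwd=0
After 4 (visit(D)): cur=D back=2 fwd=0
After 5 (back): cur=U back=1 fwd=1
After 6 (back): cur=HOME back=0 fwd=2
After 7 (forward): cur=U back=1 fwd=1

U 1 1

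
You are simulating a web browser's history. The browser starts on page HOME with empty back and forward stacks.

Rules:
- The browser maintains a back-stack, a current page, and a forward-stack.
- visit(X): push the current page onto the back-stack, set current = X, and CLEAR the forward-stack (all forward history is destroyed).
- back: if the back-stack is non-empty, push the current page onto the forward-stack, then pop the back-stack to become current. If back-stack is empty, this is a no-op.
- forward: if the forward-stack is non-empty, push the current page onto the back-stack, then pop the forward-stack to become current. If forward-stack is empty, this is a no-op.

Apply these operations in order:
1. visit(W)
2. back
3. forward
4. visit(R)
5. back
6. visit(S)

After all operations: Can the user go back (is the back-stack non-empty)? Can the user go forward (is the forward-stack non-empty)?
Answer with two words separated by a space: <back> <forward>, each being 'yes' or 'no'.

Answer: yes no

Derivation:
After 1 (visit(W)): cur=W back=1 fwd=0
After 2 (back): cur=HOME back=0 fwd=1
After 3 (forward): cur=W back=1 fwd=0
After 4 (visit(R)): cur=R back=2 fwd=0
After 5 (back): cur=W back=1 fwd=1
After 6 (visit(S)): cur=S back=2 fwd=0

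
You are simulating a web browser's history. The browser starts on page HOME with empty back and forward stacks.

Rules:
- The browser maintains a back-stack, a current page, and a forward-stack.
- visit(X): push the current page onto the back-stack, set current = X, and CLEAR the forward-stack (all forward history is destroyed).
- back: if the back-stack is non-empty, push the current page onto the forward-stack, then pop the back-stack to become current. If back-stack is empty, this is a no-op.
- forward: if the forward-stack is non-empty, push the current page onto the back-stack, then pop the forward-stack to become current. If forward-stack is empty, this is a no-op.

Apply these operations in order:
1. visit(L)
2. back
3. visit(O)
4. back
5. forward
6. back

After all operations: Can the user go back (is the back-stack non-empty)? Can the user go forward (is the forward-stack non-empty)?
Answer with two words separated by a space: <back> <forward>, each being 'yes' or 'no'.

After 1 (visit(L)): cur=L back=1 fwd=0
After 2 (back): cur=HOME back=0 fwd=1
After 3 (visit(O)): cur=O back=1 fwd=0
After 4 (back): cur=HOME back=0 fwd=1
After 5 (forward): cur=O back=1 fwd=0
After 6 (back): cur=HOME back=0 fwd=1

Answer: no yes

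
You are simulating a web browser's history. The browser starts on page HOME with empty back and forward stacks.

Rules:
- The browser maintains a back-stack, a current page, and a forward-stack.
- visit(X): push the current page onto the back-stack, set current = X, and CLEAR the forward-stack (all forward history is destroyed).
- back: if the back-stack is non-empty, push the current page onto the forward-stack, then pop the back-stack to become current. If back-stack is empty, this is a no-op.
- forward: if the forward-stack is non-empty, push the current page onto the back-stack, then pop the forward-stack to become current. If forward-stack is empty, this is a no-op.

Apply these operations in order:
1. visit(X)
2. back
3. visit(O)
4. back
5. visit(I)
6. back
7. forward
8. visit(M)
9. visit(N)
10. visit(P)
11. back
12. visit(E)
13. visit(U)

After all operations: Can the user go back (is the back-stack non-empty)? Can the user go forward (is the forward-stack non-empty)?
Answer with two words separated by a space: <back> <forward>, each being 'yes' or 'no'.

After 1 (visit(X)): cur=X back=1 fwd=0
After 2 (back): cur=HOME back=0 fwd=1
After 3 (visit(O)): cur=O back=1 fwd=0
After 4 (back): cur=HOME back=0 fwd=1
After 5 (visit(I)): cur=I back=1 fwd=0
After 6 (back): cur=HOME back=0 fwd=1
After 7 (forward): cur=I back=1 fwd=0
After 8 (visit(M)): cur=M back=2 fwd=0
After 9 (visit(N)): cur=N back=3 fwd=0
After 10 (visit(P)): cur=P back=4 fwd=0
After 11 (back): cur=N back=3 fwd=1
After 12 (visit(E)): cur=E back=4 fwd=0
After 13 (visit(U)): cur=U back=5 fwd=0

Answer: yes no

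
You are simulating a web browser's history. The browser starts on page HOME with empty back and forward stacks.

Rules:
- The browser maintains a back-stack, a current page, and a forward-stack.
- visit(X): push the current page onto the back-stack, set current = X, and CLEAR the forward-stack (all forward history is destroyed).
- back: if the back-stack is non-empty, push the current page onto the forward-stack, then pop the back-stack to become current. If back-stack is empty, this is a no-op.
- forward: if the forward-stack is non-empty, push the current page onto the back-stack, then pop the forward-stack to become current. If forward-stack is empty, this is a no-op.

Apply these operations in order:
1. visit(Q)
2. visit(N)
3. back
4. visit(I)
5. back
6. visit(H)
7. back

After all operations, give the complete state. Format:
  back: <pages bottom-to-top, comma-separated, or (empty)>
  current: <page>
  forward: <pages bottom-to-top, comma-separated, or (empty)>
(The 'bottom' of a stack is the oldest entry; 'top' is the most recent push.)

After 1 (visit(Q)): cur=Q back=1 fwd=0
After 2 (visit(N)): cur=N back=2 fwd=0
After 3 (back): cur=Q back=1 fwd=1
After 4 (visit(I)): cur=I back=2 fwd=0
After 5 (back): cur=Q back=1 fwd=1
After 6 (visit(H)): cur=H back=2 fwd=0
After 7 (back): cur=Q back=1 fwd=1

Answer: back: HOME
current: Q
forward: H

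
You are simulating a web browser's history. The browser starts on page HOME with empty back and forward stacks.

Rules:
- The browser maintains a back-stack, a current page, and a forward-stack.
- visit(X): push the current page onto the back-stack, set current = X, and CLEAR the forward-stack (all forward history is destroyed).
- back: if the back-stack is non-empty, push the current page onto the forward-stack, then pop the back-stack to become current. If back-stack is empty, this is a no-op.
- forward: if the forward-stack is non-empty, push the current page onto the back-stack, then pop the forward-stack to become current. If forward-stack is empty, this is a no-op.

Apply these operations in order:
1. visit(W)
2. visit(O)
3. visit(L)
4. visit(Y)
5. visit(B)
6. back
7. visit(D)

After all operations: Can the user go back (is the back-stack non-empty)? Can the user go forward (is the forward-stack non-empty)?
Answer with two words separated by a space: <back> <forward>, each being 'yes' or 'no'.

Answer: yes no

Derivation:
After 1 (visit(W)): cur=W back=1 fwd=0
After 2 (visit(O)): cur=O back=2 fwd=0
After 3 (visit(L)): cur=L back=3 fwd=0
After 4 (visit(Y)): cur=Y back=4 fwd=0
After 5 (visit(B)): cur=B back=5 fwd=0
After 6 (back): cur=Y back=4 fwd=1
After 7 (visit(D)): cur=D back=5 fwd=0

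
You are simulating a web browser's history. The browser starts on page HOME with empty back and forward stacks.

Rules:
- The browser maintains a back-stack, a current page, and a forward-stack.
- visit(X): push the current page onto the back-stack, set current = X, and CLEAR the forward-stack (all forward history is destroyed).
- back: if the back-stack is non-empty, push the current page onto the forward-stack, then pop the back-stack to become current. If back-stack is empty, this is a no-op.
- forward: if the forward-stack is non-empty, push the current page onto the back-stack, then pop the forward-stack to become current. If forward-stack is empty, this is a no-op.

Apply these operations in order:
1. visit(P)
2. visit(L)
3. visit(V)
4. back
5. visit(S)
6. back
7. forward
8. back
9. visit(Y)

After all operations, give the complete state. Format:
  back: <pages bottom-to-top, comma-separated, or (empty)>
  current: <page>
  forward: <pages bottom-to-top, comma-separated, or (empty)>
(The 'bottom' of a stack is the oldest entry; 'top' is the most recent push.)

After 1 (visit(P)): cur=P back=1 fwd=0
After 2 (visit(L)): cur=L back=2 fwd=0
After 3 (visit(V)): cur=V back=3 fwd=0
After 4 (back): cur=L back=2 fwd=1
After 5 (visit(S)): cur=S back=3 fwd=0
After 6 (back): cur=L back=2 fwd=1
After 7 (forward): cur=S back=3 fwd=0
After 8 (back): cur=L back=2 fwd=1
After 9 (visit(Y)): cur=Y back=3 fwd=0

Answer: back: HOME,P,L
current: Y
forward: (empty)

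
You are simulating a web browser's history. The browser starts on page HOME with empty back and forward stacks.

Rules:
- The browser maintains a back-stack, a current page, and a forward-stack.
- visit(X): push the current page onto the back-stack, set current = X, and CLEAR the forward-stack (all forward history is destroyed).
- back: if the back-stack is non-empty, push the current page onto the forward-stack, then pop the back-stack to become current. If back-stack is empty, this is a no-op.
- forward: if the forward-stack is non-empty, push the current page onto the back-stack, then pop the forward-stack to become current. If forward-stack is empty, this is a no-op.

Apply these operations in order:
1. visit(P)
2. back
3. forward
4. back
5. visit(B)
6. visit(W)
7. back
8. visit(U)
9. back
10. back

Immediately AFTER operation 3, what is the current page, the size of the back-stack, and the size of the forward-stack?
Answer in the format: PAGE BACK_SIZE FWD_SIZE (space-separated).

After 1 (visit(P)): cur=P back=1 fwd=0
After 2 (back): cur=HOME back=0 fwd=1
After 3 (forward): cur=P back=1 fwd=0

P 1 0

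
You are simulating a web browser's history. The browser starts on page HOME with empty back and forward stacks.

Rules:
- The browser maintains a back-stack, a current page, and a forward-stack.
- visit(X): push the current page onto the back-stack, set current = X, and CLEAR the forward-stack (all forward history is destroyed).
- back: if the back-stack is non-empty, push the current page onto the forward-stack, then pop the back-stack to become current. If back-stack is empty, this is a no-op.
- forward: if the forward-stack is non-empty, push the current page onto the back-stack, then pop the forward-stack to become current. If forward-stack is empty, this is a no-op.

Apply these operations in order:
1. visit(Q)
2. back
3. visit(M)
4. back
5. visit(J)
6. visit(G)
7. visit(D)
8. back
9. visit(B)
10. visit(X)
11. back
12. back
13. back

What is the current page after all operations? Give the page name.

After 1 (visit(Q)): cur=Q back=1 fwd=0
After 2 (back): cur=HOME back=0 fwd=1
After 3 (visit(M)): cur=M back=1 fwd=0
After 4 (back): cur=HOME back=0 fwd=1
After 5 (visit(J)): cur=J back=1 fwd=0
After 6 (visit(G)): cur=G back=2 fwd=0
After 7 (visit(D)): cur=D back=3 fwd=0
After 8 (back): cur=G back=2 fwd=1
After 9 (visit(B)): cur=B back=3 fwd=0
After 10 (visit(X)): cur=X back=4 fwd=0
After 11 (back): cur=B back=3 fwd=1
After 12 (back): cur=G back=2 fwd=2
After 13 (back): cur=J back=1 fwd=3

Answer: J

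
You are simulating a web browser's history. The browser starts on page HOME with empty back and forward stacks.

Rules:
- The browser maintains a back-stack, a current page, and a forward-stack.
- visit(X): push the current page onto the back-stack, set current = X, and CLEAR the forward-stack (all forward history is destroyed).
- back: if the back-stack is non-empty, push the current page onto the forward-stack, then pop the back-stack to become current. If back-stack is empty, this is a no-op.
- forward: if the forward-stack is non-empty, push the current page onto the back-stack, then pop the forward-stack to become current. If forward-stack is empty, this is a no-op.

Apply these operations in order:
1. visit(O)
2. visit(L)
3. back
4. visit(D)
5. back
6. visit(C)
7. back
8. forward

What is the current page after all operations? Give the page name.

Answer: C

Derivation:
After 1 (visit(O)): cur=O back=1 fwd=0
After 2 (visit(L)): cur=L back=2 fwd=0
After 3 (back): cur=O back=1 fwd=1
After 4 (visit(D)): cur=D back=2 fwd=0
After 5 (back): cur=O back=1 fwd=1
After 6 (visit(C)): cur=C back=2 fwd=0
After 7 (back): cur=O back=1 fwd=1
After 8 (forward): cur=C back=2 fwd=0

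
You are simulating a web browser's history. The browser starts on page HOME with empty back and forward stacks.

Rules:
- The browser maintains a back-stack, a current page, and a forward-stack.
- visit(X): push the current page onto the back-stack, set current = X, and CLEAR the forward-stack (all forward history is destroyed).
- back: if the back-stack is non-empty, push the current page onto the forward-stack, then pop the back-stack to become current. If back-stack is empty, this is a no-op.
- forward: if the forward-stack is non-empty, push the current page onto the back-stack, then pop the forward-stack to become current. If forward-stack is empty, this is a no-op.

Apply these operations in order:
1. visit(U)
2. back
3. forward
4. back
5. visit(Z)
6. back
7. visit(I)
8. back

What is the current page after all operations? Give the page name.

Answer: HOME

Derivation:
After 1 (visit(U)): cur=U back=1 fwd=0
After 2 (back): cur=HOME back=0 fwd=1
After 3 (forward): cur=U back=1 fwd=0
After 4 (back): cur=HOME back=0 fwd=1
After 5 (visit(Z)): cur=Z back=1 fwd=0
After 6 (back): cur=HOME back=0 fwd=1
After 7 (visit(I)): cur=I back=1 fwd=0
After 8 (back): cur=HOME back=0 fwd=1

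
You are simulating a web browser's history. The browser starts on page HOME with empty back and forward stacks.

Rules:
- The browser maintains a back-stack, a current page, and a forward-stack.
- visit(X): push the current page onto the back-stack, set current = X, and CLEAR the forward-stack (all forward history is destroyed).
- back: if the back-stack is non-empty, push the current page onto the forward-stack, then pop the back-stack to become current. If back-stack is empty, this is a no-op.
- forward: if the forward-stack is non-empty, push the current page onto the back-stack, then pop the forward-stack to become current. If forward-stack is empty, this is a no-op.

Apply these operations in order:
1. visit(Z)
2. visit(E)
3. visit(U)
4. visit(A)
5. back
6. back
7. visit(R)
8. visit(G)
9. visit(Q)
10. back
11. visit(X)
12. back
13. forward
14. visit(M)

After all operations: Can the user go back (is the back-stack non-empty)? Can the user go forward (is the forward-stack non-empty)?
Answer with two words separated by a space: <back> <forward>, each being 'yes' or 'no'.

After 1 (visit(Z)): cur=Z back=1 fwd=0
After 2 (visit(E)): cur=E back=2 fwd=0
After 3 (visit(U)): cur=U back=3 fwd=0
After 4 (visit(A)): cur=A back=4 fwd=0
After 5 (back): cur=U back=3 fwd=1
After 6 (back): cur=E back=2 fwd=2
After 7 (visit(R)): cur=R back=3 fwd=0
After 8 (visit(G)): cur=G back=4 fwd=0
After 9 (visit(Q)): cur=Q back=5 fwd=0
After 10 (back): cur=G back=4 fwd=1
After 11 (visit(X)): cur=X back=5 fwd=0
After 12 (back): cur=G back=4 fwd=1
After 13 (forward): cur=X back=5 fwd=0
After 14 (visit(M)): cur=M back=6 fwd=0

Answer: yes no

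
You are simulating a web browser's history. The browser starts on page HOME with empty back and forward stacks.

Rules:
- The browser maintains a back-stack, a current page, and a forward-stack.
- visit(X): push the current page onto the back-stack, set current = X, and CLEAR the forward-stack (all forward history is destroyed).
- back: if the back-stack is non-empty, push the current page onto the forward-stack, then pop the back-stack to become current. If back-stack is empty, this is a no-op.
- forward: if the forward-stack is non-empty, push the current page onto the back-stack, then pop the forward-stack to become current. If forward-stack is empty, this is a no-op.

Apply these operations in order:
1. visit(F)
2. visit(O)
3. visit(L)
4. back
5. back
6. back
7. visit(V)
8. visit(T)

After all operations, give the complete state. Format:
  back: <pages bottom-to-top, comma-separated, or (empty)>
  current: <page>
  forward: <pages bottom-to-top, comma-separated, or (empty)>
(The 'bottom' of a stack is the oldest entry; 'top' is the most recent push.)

After 1 (visit(F)): cur=F back=1 fwd=0
After 2 (visit(O)): cur=O back=2 fwd=0
After 3 (visit(L)): cur=L back=3 fwd=0
After 4 (back): cur=O back=2 fwd=1
After 5 (back): cur=F back=1 fwd=2
After 6 (back): cur=HOME back=0 fwd=3
After 7 (visit(V)): cur=V back=1 fwd=0
After 8 (visit(T)): cur=T back=2 fwd=0

Answer: back: HOME,V
current: T
forward: (empty)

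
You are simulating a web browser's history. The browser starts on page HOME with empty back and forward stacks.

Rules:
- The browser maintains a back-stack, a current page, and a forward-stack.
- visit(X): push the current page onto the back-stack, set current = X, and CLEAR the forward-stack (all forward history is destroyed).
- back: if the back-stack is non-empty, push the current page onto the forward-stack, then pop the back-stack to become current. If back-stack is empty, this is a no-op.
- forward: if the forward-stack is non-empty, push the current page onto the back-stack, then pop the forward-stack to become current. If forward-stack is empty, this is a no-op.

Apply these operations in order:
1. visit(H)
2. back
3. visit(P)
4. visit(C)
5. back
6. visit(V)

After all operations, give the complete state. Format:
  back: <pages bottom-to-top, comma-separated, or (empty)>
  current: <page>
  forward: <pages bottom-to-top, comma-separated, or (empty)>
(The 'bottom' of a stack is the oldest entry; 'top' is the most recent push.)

After 1 (visit(H)): cur=H back=1 fwd=0
After 2 (back): cur=HOME back=0 fwd=1
After 3 (visit(P)): cur=P back=1 fwd=0
After 4 (visit(C)): cur=C back=2 fwd=0
After 5 (back): cur=P back=1 fwd=1
After 6 (visit(V)): cur=V back=2 fwd=0

Answer: back: HOME,P
current: V
forward: (empty)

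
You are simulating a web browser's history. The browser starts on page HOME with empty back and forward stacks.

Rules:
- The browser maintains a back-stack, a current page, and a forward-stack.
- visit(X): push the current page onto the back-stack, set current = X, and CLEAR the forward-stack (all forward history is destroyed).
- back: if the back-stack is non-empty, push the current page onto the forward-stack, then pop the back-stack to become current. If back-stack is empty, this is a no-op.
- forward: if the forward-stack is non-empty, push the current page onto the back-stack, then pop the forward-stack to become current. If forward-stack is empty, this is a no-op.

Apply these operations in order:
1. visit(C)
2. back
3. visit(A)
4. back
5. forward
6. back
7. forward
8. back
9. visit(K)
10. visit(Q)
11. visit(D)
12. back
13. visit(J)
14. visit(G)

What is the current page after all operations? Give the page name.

Answer: G

Derivation:
After 1 (visit(C)): cur=C back=1 fwd=0
After 2 (back): cur=HOME back=0 fwd=1
After 3 (visit(A)): cur=A back=1 fwd=0
After 4 (back): cur=HOME back=0 fwd=1
After 5 (forward): cur=A back=1 fwd=0
After 6 (back): cur=HOME back=0 fwd=1
After 7 (forward): cur=A back=1 fwd=0
After 8 (back): cur=HOME back=0 fwd=1
After 9 (visit(K)): cur=K back=1 fwd=0
After 10 (visit(Q)): cur=Q back=2 fwd=0
After 11 (visit(D)): cur=D back=3 fwd=0
After 12 (back): cur=Q back=2 fwd=1
After 13 (visit(J)): cur=J back=3 fwd=0
After 14 (visit(G)): cur=G back=4 fwd=0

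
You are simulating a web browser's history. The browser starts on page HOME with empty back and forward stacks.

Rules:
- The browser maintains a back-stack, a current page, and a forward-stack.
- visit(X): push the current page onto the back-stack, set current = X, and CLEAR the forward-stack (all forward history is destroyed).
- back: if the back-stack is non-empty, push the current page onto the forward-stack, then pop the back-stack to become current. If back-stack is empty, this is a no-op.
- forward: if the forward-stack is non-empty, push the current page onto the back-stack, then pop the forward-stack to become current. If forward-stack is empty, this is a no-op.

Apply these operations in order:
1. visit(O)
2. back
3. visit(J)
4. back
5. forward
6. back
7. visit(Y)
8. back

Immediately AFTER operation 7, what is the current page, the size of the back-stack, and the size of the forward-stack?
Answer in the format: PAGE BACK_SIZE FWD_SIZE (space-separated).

After 1 (visit(O)): cur=O back=1 fwd=0
After 2 (back): cur=HOME back=0 fwd=1
After 3 (visit(J)): cur=J back=1 fwd=0
After 4 (back): cur=HOME back=0 fwd=1
After 5 (forward): cur=J back=1 fwd=0
After 6 (back): cur=HOME back=0 fwd=1
After 7 (visit(Y)): cur=Y back=1 fwd=0

Y 1 0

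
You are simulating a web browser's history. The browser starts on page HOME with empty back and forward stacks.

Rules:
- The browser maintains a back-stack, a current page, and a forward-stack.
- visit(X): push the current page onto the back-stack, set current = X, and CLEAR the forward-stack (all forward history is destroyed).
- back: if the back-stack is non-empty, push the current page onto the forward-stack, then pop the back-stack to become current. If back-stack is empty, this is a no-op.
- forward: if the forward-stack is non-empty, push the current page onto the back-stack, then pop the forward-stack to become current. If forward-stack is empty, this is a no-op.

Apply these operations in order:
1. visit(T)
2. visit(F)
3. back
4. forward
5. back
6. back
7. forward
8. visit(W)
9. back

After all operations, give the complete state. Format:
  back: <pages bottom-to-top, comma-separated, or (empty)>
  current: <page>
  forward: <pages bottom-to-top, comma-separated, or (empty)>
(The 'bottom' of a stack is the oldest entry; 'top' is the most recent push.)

After 1 (visit(T)): cur=T back=1 fwd=0
After 2 (visit(F)): cur=F back=2 fwd=0
After 3 (back): cur=T back=1 fwd=1
After 4 (forward): cur=F back=2 fwd=0
After 5 (back): cur=T back=1 fwd=1
After 6 (back): cur=HOME back=0 fwd=2
After 7 (forward): cur=T back=1 fwd=1
After 8 (visit(W)): cur=W back=2 fwd=0
After 9 (back): cur=T back=1 fwd=1

Answer: back: HOME
current: T
forward: W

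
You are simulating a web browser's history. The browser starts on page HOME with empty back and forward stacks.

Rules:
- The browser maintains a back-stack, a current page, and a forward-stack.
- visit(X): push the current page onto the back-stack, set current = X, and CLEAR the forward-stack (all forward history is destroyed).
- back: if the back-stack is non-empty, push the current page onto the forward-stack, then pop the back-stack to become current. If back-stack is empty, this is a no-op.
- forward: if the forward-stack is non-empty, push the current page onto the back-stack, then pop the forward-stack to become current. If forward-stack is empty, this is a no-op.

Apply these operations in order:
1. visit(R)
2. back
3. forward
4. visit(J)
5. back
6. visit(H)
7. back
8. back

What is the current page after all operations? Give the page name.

After 1 (visit(R)): cur=R back=1 fwd=0
After 2 (back): cur=HOME back=0 fwd=1
After 3 (forward): cur=R back=1 fwd=0
After 4 (visit(J)): cur=J back=2 fwd=0
After 5 (back): cur=R back=1 fwd=1
After 6 (visit(H)): cur=H back=2 fwd=0
After 7 (back): cur=R back=1 fwd=1
After 8 (back): cur=HOME back=0 fwd=2

Answer: HOME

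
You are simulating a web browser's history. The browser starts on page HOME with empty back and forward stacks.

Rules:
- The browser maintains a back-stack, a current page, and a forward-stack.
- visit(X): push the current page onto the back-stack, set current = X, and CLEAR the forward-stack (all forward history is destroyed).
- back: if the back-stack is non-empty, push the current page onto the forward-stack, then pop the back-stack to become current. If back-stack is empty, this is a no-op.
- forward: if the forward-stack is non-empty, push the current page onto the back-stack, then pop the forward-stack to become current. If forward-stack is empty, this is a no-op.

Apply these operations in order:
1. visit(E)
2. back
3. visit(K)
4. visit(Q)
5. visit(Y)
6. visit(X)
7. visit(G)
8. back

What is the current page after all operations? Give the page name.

After 1 (visit(E)): cur=E back=1 fwd=0
After 2 (back): cur=HOME back=0 fwd=1
After 3 (visit(K)): cur=K back=1 fwd=0
After 4 (visit(Q)): cur=Q back=2 fwd=0
After 5 (visit(Y)): cur=Y back=3 fwd=0
After 6 (visit(X)): cur=X back=4 fwd=0
After 7 (visit(G)): cur=G back=5 fwd=0
After 8 (back): cur=X back=4 fwd=1

Answer: X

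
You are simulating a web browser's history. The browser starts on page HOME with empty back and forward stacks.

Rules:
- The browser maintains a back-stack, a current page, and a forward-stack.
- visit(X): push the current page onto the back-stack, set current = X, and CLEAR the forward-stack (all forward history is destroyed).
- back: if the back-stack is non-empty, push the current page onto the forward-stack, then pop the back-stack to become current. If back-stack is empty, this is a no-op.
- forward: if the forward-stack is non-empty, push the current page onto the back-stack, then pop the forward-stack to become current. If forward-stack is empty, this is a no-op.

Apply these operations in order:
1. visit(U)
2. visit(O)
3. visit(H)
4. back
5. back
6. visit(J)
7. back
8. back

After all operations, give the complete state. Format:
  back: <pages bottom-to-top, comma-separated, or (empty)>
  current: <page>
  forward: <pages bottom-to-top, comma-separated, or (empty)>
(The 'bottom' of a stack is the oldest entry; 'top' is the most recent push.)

After 1 (visit(U)): cur=U back=1 fwd=0
After 2 (visit(O)): cur=O back=2 fwd=0
After 3 (visit(H)): cur=H back=3 fwd=0
After 4 (back): cur=O back=2 fwd=1
After 5 (back): cur=U back=1 fwd=2
After 6 (visit(J)): cur=J back=2 fwd=0
After 7 (back): cur=U back=1 fwd=1
After 8 (back): cur=HOME back=0 fwd=2

Answer: back: (empty)
current: HOME
forward: J,U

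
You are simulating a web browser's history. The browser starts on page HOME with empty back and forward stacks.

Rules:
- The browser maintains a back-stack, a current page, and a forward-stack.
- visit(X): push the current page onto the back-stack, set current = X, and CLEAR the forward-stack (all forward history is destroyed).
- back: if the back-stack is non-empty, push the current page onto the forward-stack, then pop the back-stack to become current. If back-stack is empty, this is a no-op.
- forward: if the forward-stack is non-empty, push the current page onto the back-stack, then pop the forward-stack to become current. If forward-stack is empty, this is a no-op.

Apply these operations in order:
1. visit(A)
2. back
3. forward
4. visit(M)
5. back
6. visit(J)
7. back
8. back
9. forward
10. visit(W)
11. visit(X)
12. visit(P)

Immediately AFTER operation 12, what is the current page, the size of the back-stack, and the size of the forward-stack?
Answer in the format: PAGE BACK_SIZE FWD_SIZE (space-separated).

After 1 (visit(A)): cur=A back=1 fwd=0
After 2 (back): cur=HOME back=0 fwd=1
After 3 (forward): cur=A back=1 fwd=0
After 4 (visit(M)): cur=M back=2 fwd=0
After 5 (back): cur=A back=1 fwd=1
After 6 (visit(J)): cur=J back=2 fwd=0
After 7 (back): cur=A back=1 fwd=1
After 8 (back): cur=HOME back=0 fwd=2
After 9 (forward): cur=A back=1 fwd=1
After 10 (visit(W)): cur=W back=2 fwd=0
After 11 (visit(X)): cur=X back=3 fwd=0
After 12 (visit(P)): cur=P back=4 fwd=0

P 4 0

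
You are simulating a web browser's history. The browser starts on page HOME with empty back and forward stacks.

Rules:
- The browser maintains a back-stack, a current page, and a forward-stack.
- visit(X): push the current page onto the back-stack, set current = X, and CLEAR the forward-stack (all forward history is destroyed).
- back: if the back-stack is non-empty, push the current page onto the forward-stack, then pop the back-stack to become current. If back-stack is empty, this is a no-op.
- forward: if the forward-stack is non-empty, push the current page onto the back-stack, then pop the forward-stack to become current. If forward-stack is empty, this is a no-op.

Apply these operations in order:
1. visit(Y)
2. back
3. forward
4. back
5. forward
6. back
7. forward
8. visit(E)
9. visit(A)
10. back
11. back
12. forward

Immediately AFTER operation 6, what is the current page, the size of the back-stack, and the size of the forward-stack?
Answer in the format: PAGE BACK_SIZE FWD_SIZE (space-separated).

After 1 (visit(Y)): cur=Y back=1 fwd=0
After 2 (back): cur=HOME back=0 fwd=1
After 3 (forward): cur=Y back=1 fwd=0
After 4 (back): cur=HOME back=0 fwd=1
After 5 (forward): cur=Y back=1 fwd=0
After 6 (back): cur=HOME back=0 fwd=1

HOME 0 1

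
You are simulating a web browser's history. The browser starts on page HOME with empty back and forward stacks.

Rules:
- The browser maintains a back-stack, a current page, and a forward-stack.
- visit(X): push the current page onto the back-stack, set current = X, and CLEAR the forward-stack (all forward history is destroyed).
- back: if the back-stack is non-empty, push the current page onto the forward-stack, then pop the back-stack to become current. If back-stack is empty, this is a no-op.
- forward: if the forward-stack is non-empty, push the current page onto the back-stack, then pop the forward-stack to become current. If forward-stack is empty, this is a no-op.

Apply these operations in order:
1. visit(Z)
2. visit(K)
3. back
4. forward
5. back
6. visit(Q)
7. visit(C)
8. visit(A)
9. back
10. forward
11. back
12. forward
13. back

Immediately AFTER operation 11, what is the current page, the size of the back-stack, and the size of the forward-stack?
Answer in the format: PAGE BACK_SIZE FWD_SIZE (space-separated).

After 1 (visit(Z)): cur=Z back=1 fwd=0
After 2 (visit(K)): cur=K back=2 fwd=0
After 3 (back): cur=Z back=1 fwd=1
After 4 (forward): cur=K back=2 fwd=0
After 5 (back): cur=Z back=1 fwd=1
After 6 (visit(Q)): cur=Q back=2 fwd=0
After 7 (visit(C)): cur=C back=3 fwd=0
After 8 (visit(A)): cur=A back=4 fwd=0
After 9 (back): cur=C back=3 fwd=1
After 10 (forward): cur=A back=4 fwd=0
After 11 (back): cur=C back=3 fwd=1

C 3 1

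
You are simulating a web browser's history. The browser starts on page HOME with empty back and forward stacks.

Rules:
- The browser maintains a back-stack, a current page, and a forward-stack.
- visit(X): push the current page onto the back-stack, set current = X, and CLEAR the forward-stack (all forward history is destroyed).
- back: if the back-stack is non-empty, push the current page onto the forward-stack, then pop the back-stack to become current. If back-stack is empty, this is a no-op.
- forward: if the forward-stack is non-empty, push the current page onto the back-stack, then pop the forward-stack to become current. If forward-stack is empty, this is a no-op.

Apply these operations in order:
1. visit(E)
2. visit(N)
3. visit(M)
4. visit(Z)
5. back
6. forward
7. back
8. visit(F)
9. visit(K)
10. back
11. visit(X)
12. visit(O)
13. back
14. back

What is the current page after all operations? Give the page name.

Answer: F

Derivation:
After 1 (visit(E)): cur=E back=1 fwd=0
After 2 (visit(N)): cur=N back=2 fwd=0
After 3 (visit(M)): cur=M back=3 fwd=0
After 4 (visit(Z)): cur=Z back=4 fwd=0
After 5 (back): cur=M back=3 fwd=1
After 6 (forward): cur=Z back=4 fwd=0
After 7 (back): cur=M back=3 fwd=1
After 8 (visit(F)): cur=F back=4 fwd=0
After 9 (visit(K)): cur=K back=5 fwd=0
After 10 (back): cur=F back=4 fwd=1
After 11 (visit(X)): cur=X back=5 fwd=0
After 12 (visit(O)): cur=O back=6 fwd=0
After 13 (back): cur=X back=5 fwd=1
After 14 (back): cur=F back=4 fwd=2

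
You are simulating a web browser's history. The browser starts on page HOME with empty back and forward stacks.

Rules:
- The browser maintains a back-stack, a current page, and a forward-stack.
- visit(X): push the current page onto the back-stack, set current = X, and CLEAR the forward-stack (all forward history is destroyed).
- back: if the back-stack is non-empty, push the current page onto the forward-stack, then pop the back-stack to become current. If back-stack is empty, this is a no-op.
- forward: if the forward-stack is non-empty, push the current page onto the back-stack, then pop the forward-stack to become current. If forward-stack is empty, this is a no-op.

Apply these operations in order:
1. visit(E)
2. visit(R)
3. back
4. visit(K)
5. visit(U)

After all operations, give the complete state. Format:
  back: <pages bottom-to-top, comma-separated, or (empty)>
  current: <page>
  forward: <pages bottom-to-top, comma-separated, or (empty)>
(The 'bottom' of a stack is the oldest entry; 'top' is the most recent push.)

Answer: back: HOME,E,K
current: U
forward: (empty)

Derivation:
After 1 (visit(E)): cur=E back=1 fwd=0
After 2 (visit(R)): cur=R back=2 fwd=0
After 3 (back): cur=E back=1 fwd=1
After 4 (visit(K)): cur=K back=2 fwd=0
After 5 (visit(U)): cur=U back=3 fwd=0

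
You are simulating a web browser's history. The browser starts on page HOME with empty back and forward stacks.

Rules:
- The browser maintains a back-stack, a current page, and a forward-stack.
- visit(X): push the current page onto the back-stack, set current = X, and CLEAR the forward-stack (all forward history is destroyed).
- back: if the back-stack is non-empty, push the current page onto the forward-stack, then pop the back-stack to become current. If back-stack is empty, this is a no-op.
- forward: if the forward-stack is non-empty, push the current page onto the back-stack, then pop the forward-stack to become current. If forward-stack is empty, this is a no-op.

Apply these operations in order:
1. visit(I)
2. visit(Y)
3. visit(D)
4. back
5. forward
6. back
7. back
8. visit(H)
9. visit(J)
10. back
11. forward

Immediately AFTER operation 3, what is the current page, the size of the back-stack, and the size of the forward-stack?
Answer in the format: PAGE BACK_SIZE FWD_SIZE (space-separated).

After 1 (visit(I)): cur=I back=1 fwd=0
After 2 (visit(Y)): cur=Y back=2 fwd=0
After 3 (visit(D)): cur=D back=3 fwd=0

D 3 0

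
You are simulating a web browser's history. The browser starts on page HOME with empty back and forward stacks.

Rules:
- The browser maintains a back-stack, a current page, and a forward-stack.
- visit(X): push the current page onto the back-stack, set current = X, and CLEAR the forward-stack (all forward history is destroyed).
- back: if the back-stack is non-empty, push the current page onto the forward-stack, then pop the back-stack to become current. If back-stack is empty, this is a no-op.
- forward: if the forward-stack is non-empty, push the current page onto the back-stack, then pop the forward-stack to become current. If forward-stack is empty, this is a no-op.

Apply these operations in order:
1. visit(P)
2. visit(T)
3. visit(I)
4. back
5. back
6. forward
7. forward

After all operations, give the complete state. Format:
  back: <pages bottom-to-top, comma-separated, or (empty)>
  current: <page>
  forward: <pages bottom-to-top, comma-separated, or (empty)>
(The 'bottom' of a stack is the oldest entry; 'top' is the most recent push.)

Answer: back: HOME,P,T
current: I
forward: (empty)

Derivation:
After 1 (visit(P)): cur=P back=1 fwd=0
After 2 (visit(T)): cur=T back=2 fwd=0
After 3 (visit(I)): cur=I back=3 fwd=0
After 4 (back): cur=T back=2 fwd=1
After 5 (back): cur=P back=1 fwd=2
After 6 (forward): cur=T back=2 fwd=1
After 7 (forward): cur=I back=3 fwd=0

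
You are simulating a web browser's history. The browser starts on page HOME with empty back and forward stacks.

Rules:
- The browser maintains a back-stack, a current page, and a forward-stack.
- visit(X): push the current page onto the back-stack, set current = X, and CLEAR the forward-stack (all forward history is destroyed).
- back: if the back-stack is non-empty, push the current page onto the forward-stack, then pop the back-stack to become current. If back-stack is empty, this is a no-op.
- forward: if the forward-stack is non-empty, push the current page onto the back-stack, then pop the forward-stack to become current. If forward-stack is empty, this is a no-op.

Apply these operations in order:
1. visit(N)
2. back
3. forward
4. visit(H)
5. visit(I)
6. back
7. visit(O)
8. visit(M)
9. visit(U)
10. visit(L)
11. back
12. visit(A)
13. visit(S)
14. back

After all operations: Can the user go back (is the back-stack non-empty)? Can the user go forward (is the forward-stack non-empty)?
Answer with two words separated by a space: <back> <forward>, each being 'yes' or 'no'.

Answer: yes yes

Derivation:
After 1 (visit(N)): cur=N back=1 fwd=0
After 2 (back): cur=HOME back=0 fwd=1
After 3 (forward): cur=N back=1 fwd=0
After 4 (visit(H)): cur=H back=2 fwd=0
After 5 (visit(I)): cur=I back=3 fwd=0
After 6 (back): cur=H back=2 fwd=1
After 7 (visit(O)): cur=O back=3 fwd=0
After 8 (visit(M)): cur=M back=4 fwd=0
After 9 (visit(U)): cur=U back=5 fwd=0
After 10 (visit(L)): cur=L back=6 fwd=0
After 11 (back): cur=U back=5 fwd=1
After 12 (visit(A)): cur=A back=6 fwd=0
After 13 (visit(S)): cur=S back=7 fwd=0
After 14 (back): cur=A back=6 fwd=1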